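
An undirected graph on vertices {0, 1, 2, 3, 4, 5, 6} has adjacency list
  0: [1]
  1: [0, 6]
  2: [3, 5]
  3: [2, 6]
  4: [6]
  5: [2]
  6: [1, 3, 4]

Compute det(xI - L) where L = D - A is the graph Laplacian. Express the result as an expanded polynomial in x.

Reading degrees in the order [0, 1, 2, 3, 4, 5, 6] gives [1, 2, 2, 2, 1, 1, 3]; set D = diag(1, 2, 2, 2, 1, 1, 3) and form L = D - A. Computing det(xI - L) by cofactor expansion (or equivalently via sum-over-permutations) gives x^7 - 12x^6 + 54x^5 - 114x^4 + 115x^3 - 50x^2 + 7x. The coefficient of x^6 equals -trace(L) = -12, matching the sum of degrees. By the matrix-tree theorem the graph has (1/7) * product of the nonzero eigenvalues = 1 spanning tree.

x^7 - 12x^6 + 54x^5 - 114x^4 + 115x^3 - 50x^2 + 7x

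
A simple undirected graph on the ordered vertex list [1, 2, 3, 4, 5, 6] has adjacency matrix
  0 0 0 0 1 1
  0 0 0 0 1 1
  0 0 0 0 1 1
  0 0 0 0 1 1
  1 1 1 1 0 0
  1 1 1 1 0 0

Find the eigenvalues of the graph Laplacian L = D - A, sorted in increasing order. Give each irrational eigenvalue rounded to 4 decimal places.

Each diagonal entry of L is the vertex degree and each off-diagonal entry is -1 where an edge is present, 0 otherwise; in the order [1, 2, 3, 4, 5, 6] the diagonal is [2, 2, 2, 2, 4, 4]. The multiplicity of 0 as a Laplacian eigenvalue equals the number of connected components. The single zero eigenvalue shows the graph is connected.

[0, 2, 2, 2, 4, 6]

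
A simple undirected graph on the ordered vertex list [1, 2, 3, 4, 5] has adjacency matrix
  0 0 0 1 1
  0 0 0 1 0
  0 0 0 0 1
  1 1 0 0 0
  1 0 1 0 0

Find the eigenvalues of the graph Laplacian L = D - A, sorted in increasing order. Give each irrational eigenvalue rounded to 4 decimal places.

[0, 0.3820, 1.3820, 2.6180, 3.6180]

Each diagonal entry of L is the vertex degree and each off-diagonal entry is -1 where an edge is present, 0 otherwise; in the order [1, 2, 3, 4, 5] the diagonal is [2, 1, 1, 2, 2]. Since every row of L sums to 0, the all-ones vector is in the kernel and 0 is an eigenvalue. The single zero eigenvalue shows the graph is connected. The eigenvalues sum to 8, which equals trace(L) = 2|E|.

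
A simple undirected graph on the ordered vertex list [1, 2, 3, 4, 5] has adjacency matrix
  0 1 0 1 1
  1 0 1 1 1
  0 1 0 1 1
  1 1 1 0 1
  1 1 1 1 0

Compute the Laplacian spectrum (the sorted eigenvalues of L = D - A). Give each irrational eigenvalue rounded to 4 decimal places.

With the vertex order [1, 2, 3, 4, 5], the degrees are [3, 4, 3, 4, 4], giving D = diag(3, 4, 3, 4, 4) and L = D - A. Since every row of L sums to 0, the all-ones vector is in the kernel and 0 is an eigenvalue. The single zero eigenvalue shows the graph is connected. The eigenvalues sum to 18, which equals trace(L) = 2|E|.

[0, 3, 5, 5, 5]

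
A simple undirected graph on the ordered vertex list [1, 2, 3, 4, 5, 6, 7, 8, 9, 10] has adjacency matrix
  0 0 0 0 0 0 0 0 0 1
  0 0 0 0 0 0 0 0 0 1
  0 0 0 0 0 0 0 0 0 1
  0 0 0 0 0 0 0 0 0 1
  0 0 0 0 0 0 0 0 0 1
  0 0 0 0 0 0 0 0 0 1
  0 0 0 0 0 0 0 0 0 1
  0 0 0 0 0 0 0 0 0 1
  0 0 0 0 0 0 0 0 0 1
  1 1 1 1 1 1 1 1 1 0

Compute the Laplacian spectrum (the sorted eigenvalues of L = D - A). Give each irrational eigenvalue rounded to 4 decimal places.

Reading degrees in the order [1, 2, 3, 4, 5, 6, 7, 8, 9, 10] gives [1, 1, 1, 1, 1, 1, 1, 1, 1, 9]; set D = diag(1, 1, 1, 1, 1, 1, 1, 1, 1, 9) and form L = D - A. Diagonalising L (or applying a numerical eigensolver to the 10x10 matrix) gives the spectrum above. The single zero eigenvalue shows the graph is connected. The largest eigenvalue, 10, is at most the vertex count 10.

[0, 1, 1, 1, 1, 1, 1, 1, 1, 10]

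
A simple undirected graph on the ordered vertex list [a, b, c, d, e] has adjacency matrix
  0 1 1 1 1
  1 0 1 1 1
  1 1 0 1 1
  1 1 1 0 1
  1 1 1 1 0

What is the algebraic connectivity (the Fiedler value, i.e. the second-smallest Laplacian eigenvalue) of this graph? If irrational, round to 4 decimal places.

5

Reading degrees in the order [a, b, c, d, e] gives [4, 4, 4, 4, 4]; set D = diag(4, 4, 4, 4, 4) and form L = D - A. Computing the eigenvalues of L and sorting gives [0, 5, 5, 5, 5]. The Fiedler value lambda_2 = 5 is strictly positive, so the graph is connected. The eigenvalues sum to 20, which equals trace(L) = 2|E|.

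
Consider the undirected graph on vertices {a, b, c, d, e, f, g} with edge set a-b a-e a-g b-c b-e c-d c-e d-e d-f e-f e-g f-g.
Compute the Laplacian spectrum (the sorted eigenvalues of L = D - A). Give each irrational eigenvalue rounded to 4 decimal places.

[0, 2, 2, 4, 4, 5, 7]

Each diagonal entry of L is the vertex degree and each off-diagonal entry is -1 where an edge is present, 0 otherwise; in the order [a, b, c, d, e, f, g] the diagonal is [3, 3, 3, 3, 6, 3, 3]. Diagonalising L (or applying a numerical eigensolver to the 7x7 matrix) gives the spectrum above.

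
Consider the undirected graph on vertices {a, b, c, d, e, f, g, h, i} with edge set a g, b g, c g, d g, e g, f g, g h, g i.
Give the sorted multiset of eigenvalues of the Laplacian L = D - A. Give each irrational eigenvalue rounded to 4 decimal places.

[0, 1, 1, 1, 1, 1, 1, 1, 9]

With the vertex order [a, b, c, d, e, f, g, h, i], the degrees are [1, 1, 1, 1, 1, 1, 8, 1, 1], giving D = diag(1, 1, 1, 1, 1, 1, 8, 1, 1) and L = D - A. L is symmetric positive semidefinite, so every eigenvalue is real and nonnegative. The single zero eigenvalue shows the graph is connected. The eigenvalues sum to 16, which equals trace(L) = 2|E|. The largest eigenvalue, 9, is at most the vertex count 9.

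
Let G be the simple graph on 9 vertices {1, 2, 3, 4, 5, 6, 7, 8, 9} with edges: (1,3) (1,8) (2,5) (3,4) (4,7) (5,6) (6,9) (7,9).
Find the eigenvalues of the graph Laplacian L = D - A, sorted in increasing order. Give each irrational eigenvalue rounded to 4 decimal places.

With the vertex order [1, 2, 3, 4, 5, 6, 7, 8, 9], the degrees are [2, 1, 2, 2, 2, 2, 2, 1, 2], giving D = diag(2, 1, 2, 2, 2, 2, 2, 1, 2) and L = D - A. L is symmetric positive semidefinite, so every eigenvalue is real and nonnegative. The eigenvalues sum to 16, which equals trace(L) = 2|E|. The largest eigenvalue, 3.8794, is at most the vertex count 9.

[0, 0.1206, 0.4679, 1, 1.6527, 2.3473, 3, 3.5321, 3.8794]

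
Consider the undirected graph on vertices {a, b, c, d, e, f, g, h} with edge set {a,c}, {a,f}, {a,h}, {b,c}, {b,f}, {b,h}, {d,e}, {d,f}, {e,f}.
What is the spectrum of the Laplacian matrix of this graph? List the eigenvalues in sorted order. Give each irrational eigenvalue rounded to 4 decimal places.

Reading degrees in the order [a, b, c, d, e, f, g, h] gives [3, 3, 2, 2, 2, 4, 0, 2]; set D = diag(3, 3, 2, 2, 2, 4, 0, 2) and form L = D - A. The multiplicity of 0 as a Laplacian eigenvalue equals the number of connected components. The 2 zero eigenvalues correspond to the 2 connected components. There are 2 zeros in the spectrum, matching the 2 components. The largest eigenvalue, 5.6813, is at most the vertex count 8.

[0, 0, 0.6766, 2, 3, 3, 3.6421, 5.6813]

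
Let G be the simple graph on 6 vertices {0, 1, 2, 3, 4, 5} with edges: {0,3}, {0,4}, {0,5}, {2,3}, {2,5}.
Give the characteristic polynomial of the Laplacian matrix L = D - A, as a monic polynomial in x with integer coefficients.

x^6 - 10x^5 + 34x^4 - 46x^3 + 20x^2

Each diagonal entry of L is the vertex degree and each off-diagonal entry is -1 where an edge is present, 0 otherwise; in the order [0, 1, 2, 3, 4, 5] the diagonal is [3, 0, 2, 2, 1, 2]. L has integer entries, so p(x) = det(xI - L) has integer coefficients. Expanding the determinant yields x^6 - 10x^5 + 34x^4 - 46x^3 + 20x^2. The coefficient of x^5 equals -trace(L) = -10, matching the sum of degrees. There are 2 zeros in the spectrum, matching the 2 components.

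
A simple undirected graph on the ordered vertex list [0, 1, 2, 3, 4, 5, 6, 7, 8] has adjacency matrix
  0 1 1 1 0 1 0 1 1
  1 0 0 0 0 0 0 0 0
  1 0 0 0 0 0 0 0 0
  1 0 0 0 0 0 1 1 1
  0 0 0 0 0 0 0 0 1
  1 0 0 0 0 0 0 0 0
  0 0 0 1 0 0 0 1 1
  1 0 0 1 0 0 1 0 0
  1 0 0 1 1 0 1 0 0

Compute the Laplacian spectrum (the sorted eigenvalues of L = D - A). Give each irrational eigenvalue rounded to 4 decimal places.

Each diagonal entry of L is the vertex degree and each off-diagonal entry is -1 where an edge is present, 0 otherwise; in the order [0, 1, 2, 3, 4, 5, 6, 7, 8] the diagonal is [6, 1, 1, 4, 1, 1, 3, 3, 4]. L is symmetric positive semidefinite, so every eigenvalue is real and nonnegative. The largest eigenvalue, 7.2280, is at most the vertex count 9.

[0, 0.6417, 1, 1, 1.1166, 3.5355, 4.1563, 5.3219, 7.2280]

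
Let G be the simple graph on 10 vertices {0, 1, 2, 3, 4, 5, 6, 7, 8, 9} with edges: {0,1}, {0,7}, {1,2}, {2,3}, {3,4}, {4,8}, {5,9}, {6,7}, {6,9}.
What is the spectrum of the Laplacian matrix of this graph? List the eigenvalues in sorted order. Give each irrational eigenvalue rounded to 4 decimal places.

[0, 0.0979, 0.3820, 0.8244, 1.3820, 2, 2.6180, 3.1756, 3.6180, 3.9021]

Reading degrees in the order [0, 1, 2, 3, 4, 5, 6, 7, 8, 9] gives [2, 2, 2, 2, 2, 1, 2, 2, 1, 2]; set D = diag(2, 2, 2, 2, 2, 1, 2, 2, 1, 2) and form L = D - A. L is symmetric positive semidefinite, so every eigenvalue is real and nonnegative. There is one zero in the spectrum, matching the 1 component. The eigenvalues sum to 18, which equals trace(L) = 2|E|.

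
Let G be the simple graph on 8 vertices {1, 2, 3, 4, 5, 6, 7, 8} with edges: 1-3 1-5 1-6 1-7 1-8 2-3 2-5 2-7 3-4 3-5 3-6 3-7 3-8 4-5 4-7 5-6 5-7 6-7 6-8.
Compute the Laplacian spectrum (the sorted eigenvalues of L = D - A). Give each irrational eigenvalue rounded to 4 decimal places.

[0, 2.3187, 3, 4.3579, 6, 7, 7.3234, 8]

Each diagonal entry of L is the vertex degree and each off-diagonal entry is -1 where an edge is present, 0 otherwise; in the order [1, 2, 3, 4, 5, 6, 7, 8] the diagonal is [5, 3, 7, 3, 6, 5, 6, 3]. The multiplicity of 0 as a Laplacian eigenvalue equals the number of connected components. The single zero eigenvalue shows the graph is connected. By the matrix-tree theorem the graph has (1/8) * product of the nonzero eigenvalues = 9324 spanning trees. The largest eigenvalue, 8, is at most the vertex count 8.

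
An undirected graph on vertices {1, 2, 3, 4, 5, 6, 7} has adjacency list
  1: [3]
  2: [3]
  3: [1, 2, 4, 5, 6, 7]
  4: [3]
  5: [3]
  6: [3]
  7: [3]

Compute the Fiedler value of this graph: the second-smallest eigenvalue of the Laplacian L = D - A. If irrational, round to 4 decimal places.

Each diagonal entry of L is the vertex degree and each off-diagonal entry is -1 where an edge is present, 0 otherwise; in the order [1, 2, 3, 4, 5, 6, 7] the diagonal is [1, 1, 6, 1, 1, 1, 1]. Computing the eigenvalues of L and sorting gives [0, 1, 1, 1, 1, 1, 7]. The Fiedler value lambda_2 = 1 is strictly positive, so the graph is connected. The largest eigenvalue, 7, is at most the vertex count 7.

1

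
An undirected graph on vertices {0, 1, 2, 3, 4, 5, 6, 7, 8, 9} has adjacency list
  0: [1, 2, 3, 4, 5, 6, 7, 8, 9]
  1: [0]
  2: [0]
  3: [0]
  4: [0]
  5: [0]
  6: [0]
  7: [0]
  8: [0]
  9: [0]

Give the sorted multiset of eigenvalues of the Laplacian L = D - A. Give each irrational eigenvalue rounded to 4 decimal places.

With the vertex order [0, 1, 2, 3, 4, 5, 6, 7, 8, 9], the degrees are [9, 1, 1, 1, 1, 1, 1, 1, 1, 1], giving D = diag(9, 1, 1, 1, 1, 1, 1, 1, 1, 1) and L = D - A. Diagonalising L (or applying a numerical eigensolver to the 10x10 matrix) gives the spectrum above. The largest eigenvalue, 10, is at most the vertex count 10.

[0, 1, 1, 1, 1, 1, 1, 1, 1, 10]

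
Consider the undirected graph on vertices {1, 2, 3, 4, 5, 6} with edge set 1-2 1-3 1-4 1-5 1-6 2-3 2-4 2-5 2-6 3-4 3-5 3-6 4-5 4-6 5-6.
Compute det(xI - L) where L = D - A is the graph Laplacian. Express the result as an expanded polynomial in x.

x^6 - 30x^5 + 360x^4 - 2160x^3 + 6480x^2 - 7776x

Each diagonal entry of L is the vertex degree and each off-diagonal entry is -1 where an edge is present, 0 otherwise; in the order [1, 2, 3, 4, 5, 6] the diagonal is [5, 5, 5, 5, 5, 5]. The eigenvalues of L are [0, 6, 6, 6, 6, 6]; the characteristic polynomial is the product of (x - lambda_i), which multiplies out to x^6 - 30x^5 + 360x^4 - 2160x^3 + 6480x^2 - 7776x. The coefficient of x^5 equals -trace(L) = -30, matching the sum of degrees. The eigenvalues sum to 30, which equals trace(L) = 2|E|.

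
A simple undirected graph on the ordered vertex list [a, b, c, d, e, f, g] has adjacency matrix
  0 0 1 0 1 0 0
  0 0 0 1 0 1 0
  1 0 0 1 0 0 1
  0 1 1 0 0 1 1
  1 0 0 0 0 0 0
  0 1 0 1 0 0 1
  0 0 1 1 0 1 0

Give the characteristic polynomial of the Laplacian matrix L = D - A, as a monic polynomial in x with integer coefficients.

With the vertex order [a, b, c, d, e, f, g], the degrees are [2, 2, 3, 4, 1, 3, 3], giving D = diag(2, 2, 3, 4, 1, 3, 3) and L = D - A. L has integer entries, so p(x) = det(xI - L) has integer coefficients. Expanding the determinant yields x^7 - 18x^6 + 127x^5 - 442x^4 + 778x^3 - 620x^2 + 147x. The constant term is 0 because L is singular (the all-ones vector lies in its kernel). The largest eigenvalue, 5.1367, is at most the vertex count 7. There is one zero in the spectrum, matching the 1 component.

x^7 - 18x^6 + 127x^5 - 442x^4 + 778x^3 - 620x^2 + 147x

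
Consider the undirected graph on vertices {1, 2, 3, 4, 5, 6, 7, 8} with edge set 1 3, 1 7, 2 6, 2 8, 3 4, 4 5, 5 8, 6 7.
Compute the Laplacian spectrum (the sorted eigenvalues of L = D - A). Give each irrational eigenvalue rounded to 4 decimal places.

Each diagonal entry of L is the vertex degree and each off-diagonal entry is -1 where an edge is present, 0 otherwise; in the order [1, 2, 3, 4, 5, 6, 7, 8] the diagonal is [2, 2, 2, 2, 2, 2, 2, 2]. The multiplicity of 0 as a Laplacian eigenvalue equals the number of connected components.

[0, 0.5858, 0.5858, 2, 2, 3.4142, 3.4142, 4]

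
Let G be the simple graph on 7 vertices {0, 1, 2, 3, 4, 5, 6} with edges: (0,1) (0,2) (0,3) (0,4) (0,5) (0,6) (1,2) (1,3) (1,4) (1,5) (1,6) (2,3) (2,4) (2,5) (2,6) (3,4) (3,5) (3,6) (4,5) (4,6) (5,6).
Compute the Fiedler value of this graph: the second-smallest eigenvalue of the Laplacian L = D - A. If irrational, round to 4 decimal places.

With the vertex order [0, 1, 2, 3, 4, 5, 6], the degrees are [6, 6, 6, 6, 6, 6, 6], giving D = diag(6, 6, 6, 6, 6, 6, 6) and L = D - A. Computing the eigenvalues of L and sorting gives [0, 7, 7, 7, 7, 7, 7]. The Fiedler value lambda_2 = 7 is strictly positive, so the graph is connected. There is one zero in the spectrum, matching the 1 component.

7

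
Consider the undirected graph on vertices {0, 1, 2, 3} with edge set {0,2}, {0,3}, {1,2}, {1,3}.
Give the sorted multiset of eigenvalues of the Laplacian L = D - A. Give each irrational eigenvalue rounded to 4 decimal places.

[0, 2, 2, 4]

Each diagonal entry of L is the vertex degree and each off-diagonal entry is -1 where an edge is present, 0 otherwise; in the order [0, 1, 2, 3] the diagonal is [2, 2, 2, 2]. L is symmetric positive semidefinite, so every eigenvalue is real and nonnegative. The single zero eigenvalue shows the graph is connected. The eigenvalues sum to 8, which equals trace(L) = 2|E|.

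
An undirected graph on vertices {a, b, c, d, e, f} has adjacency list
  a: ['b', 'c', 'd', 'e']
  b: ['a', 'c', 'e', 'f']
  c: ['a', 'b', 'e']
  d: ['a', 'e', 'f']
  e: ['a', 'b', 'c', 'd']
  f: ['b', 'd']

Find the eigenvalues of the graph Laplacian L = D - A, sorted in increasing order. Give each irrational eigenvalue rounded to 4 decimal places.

With the vertex order [a, b, c, d, e, f], the degrees are [4, 4, 3, 3, 4, 2], giving D = diag(4, 4, 3, 3, 4, 2) and L = D - A. The multiplicity of 0 as a Laplacian eigenvalue equals the number of connected components. The eigenvalues sum to 20, which equals trace(L) = 2|E|.

[0, 1.7857, 3, 4.5392, 5, 5.6751]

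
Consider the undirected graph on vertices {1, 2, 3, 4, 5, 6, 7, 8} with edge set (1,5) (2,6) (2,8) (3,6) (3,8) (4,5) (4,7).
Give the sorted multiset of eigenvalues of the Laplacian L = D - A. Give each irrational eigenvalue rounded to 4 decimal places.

Reading degrees in the order [1, 2, 3, 4, 5, 6, 7, 8] gives [1, 2, 2, 2, 2, 2, 1, 2]; set D = diag(1, 2, 2, 2, 2, 2, 1, 2) and form L = D - A. L is symmetric positive semidefinite, so every eigenvalue is real and nonnegative. The 2 zero eigenvalues correspond to the 2 connected components. The largest eigenvalue, 4, is at most the vertex count 8.

[0, 0, 0.5858, 2, 2, 2, 3.4142, 4]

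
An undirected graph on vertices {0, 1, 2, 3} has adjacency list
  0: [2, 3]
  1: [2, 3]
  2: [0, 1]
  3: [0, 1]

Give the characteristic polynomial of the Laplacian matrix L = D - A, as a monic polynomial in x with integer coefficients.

With the vertex order [0, 1, 2, 3], the degrees are [2, 2, 2, 2], giving D = diag(2, 2, 2, 2) and L = D - A. Computing det(xI - L) by cofactor expansion (or equivalently via sum-over-permutations) gives x^4 - 8x^3 + 20x^2 - 16x. The coefficient of x^3 equals -trace(L) = -8, matching the sum of degrees. The largest eigenvalue, 4, is at most the vertex count 4.

x^4 - 8x^3 + 20x^2 - 16x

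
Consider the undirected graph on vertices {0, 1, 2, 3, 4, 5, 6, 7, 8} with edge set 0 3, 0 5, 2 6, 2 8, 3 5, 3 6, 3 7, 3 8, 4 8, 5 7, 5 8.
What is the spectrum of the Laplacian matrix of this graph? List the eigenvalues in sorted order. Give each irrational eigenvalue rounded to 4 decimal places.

[0, 0, 0.8005, 1.0462, 2, 2.6673, 3.8003, 5.3787, 6.3069]

With the vertex order [0, 1, 2, 3, 4, 5, 6, 7, 8], the degrees are [2, 0, 2, 5, 1, 4, 2, 2, 4], giving D = diag(2, 0, 2, 5, 1, 4, 2, 2, 4) and L = D - A. Diagonalising L (or applying a numerical eigensolver to the 9x9 matrix) gives the spectrum above. The 2 zero eigenvalues correspond to the 2 connected components. The eigenvalues sum to 22, which equals trace(L) = 2|E|.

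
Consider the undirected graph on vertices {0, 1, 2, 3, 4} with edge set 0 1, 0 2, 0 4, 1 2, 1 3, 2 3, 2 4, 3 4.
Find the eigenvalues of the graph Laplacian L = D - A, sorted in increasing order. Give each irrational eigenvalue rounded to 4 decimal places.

[0, 3, 3, 5, 5]

With the vertex order [0, 1, 2, 3, 4], the degrees are [3, 3, 4, 3, 3], giving D = diag(3, 3, 4, 3, 3) and L = D - A. L is symmetric positive semidefinite, so every eigenvalue is real and nonnegative. There is one zero in the spectrum, matching the 1 component. The eigenvalues sum to 16, which equals trace(L) = 2|E|.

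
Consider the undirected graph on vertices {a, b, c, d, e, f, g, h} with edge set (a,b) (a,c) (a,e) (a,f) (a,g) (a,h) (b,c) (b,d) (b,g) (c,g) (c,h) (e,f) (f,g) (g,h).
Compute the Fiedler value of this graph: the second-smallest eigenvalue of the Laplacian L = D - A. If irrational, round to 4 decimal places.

Each diagonal entry of L is the vertex degree and each off-diagonal entry is -1 where an edge is present, 0 otherwise; in the order [a, b, c, d, e, f, g, h] the diagonal is [6, 4, 4, 1, 2, 3, 5, 3]. The smallest Laplacian eigenvalue is always 0. The next one, lambda_2 = 0.7982, measures how hard the graph is to disconnect: larger values mean better connectivity. The largest eigenvalue, 7.0425, is at most the vertex count 8. By the matrix-tree theorem the graph has (1/8) * product of the nonzero eigenvalues = 465 spanning trees.

0.7982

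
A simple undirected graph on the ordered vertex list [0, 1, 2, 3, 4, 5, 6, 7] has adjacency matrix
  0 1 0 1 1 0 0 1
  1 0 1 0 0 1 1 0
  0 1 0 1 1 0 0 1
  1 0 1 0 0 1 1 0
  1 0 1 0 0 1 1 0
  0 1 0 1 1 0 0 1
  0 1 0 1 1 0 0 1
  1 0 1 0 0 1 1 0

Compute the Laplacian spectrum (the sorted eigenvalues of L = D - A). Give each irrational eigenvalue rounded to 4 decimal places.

With the vertex order [0, 1, 2, 3, 4, 5, 6, 7], the degrees are [4, 4, 4, 4, 4, 4, 4, 4], giving D = diag(4, 4, 4, 4, 4, 4, 4, 4) and L = D - A. Diagonalising L (or applying a numerical eigensolver to the 8x8 matrix) gives the spectrum above. By the matrix-tree theorem the graph has (1/8) * product of the nonzero eigenvalues = 4096 spanning trees.

[0, 4, 4, 4, 4, 4, 4, 8]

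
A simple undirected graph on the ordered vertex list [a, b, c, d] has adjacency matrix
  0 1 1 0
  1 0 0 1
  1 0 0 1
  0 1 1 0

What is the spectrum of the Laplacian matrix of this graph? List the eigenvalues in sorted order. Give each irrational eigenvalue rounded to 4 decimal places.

Reading degrees in the order [a, b, c, d] gives [2, 2, 2, 2]; set D = diag(2, 2, 2, 2) and form L = D - A. The multiplicity of 0 as a Laplacian eigenvalue equals the number of connected components. The single zero eigenvalue shows the graph is connected. The eigenvalues sum to 8, which equals trace(L) = 2|E|.

[0, 2, 2, 4]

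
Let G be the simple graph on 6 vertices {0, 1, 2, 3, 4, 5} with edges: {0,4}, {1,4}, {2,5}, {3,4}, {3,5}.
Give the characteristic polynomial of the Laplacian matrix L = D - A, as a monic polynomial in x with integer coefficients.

x^6 - 10x^5 + 35x^4 - 52x^3 + 32x^2 - 6x

With the vertex order [0, 1, 2, 3, 4, 5], the degrees are [1, 1, 1, 2, 3, 2], giving D = diag(1, 1, 1, 2, 3, 2) and L = D - A. L has integer entries, so p(x) = det(xI - L) has integer coefficients. Expanding the determinant yields x^6 - 10x^5 + 35x^4 - 52x^3 + 32x^2 - 6x. The constant term is 0 because L is singular (the all-ones vector lies in its kernel). There is one zero in the spectrum, matching the 1 component.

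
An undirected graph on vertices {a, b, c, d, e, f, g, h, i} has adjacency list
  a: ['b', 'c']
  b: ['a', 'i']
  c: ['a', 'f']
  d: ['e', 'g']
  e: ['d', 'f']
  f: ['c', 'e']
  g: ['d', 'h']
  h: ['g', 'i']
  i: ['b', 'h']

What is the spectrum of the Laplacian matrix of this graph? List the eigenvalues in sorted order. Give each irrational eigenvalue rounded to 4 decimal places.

Each diagonal entry of L is the vertex degree and each off-diagonal entry is -1 where an edge is present, 0 otherwise; in the order [a, b, c, d, e, f, g, h, i] the diagonal is [2, 2, 2, 2, 2, 2, 2, 2, 2]. Since every row of L sums to 0, the all-ones vector is in the kernel and 0 is an eigenvalue. The single zero eigenvalue shows the graph is connected.

[0, 0.4679, 0.4679, 1.6527, 1.6527, 3, 3, 3.8794, 3.8794]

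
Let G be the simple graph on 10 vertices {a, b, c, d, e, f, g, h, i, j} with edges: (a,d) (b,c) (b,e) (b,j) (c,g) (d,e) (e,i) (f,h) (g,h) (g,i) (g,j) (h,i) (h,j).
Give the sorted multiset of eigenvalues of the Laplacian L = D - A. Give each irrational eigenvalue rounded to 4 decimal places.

Each diagonal entry of L is the vertex degree and each off-diagonal entry is -1 where an edge is present, 0 otherwise; in the order [a, b, c, d, e, f, g, h, i, j] the diagonal is [1, 3, 2, 2, 3, 1, 4, 4, 3, 3]. The multiplicity of 0 as a Laplacian eigenvalue equals the number of connected components. The single zero eigenvalue shows the graph is connected.

[0, 0.3191, 0.8196, 1.7359, 2, 2.5858, 3.0326, 4.8416, 5.2512, 5.4142]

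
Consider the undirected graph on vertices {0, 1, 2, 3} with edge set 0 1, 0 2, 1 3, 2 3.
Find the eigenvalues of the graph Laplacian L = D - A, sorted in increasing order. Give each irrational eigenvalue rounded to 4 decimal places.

Each diagonal entry of L is the vertex degree and each off-diagonal entry is -1 where an edge is present, 0 otherwise; in the order [0, 1, 2, 3] the diagonal is [2, 2, 2, 2]. The multiplicity of 0 as a Laplacian eigenvalue equals the number of connected components. The single zero eigenvalue shows the graph is connected.

[0, 2, 2, 4]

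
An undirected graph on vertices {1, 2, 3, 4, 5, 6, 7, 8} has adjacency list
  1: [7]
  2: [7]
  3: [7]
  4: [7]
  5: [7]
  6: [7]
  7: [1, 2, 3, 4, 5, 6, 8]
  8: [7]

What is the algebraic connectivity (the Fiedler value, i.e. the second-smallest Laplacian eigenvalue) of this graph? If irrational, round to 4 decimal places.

1

Reading degrees in the order [1, 2, 3, 4, 5, 6, 7, 8] gives [1, 1, 1, 1, 1, 1, 7, 1]; set D = diag(1, 1, 1, 1, 1, 1, 7, 1) and form L = D - A. Computing the eigenvalues of L and sorting gives [0, 1, 1, 1, 1, 1, 1, 8]. The Fiedler value lambda_2 = 1 is strictly positive, so the graph is connected. By the matrix-tree theorem the graph has (1/8) * product of the nonzero eigenvalues = 1 spanning tree. The eigenvalues sum to 14, which equals trace(L) = 2|E|.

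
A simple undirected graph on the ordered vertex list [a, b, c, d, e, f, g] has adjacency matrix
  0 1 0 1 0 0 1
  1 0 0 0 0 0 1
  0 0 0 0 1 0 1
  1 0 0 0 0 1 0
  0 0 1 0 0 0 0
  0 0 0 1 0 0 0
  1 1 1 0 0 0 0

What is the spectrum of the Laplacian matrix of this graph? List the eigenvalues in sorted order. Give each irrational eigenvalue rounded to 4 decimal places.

Reading degrees in the order [a, b, c, d, e, f, g] gives [3, 2, 2, 2, 1, 1, 3]; set D = diag(3, 2, 2, 2, 1, 1, 3) and form L = D - A. L is symmetric positive semidefinite, so every eigenvalue is real and nonnegative. The largest eigenvalue, 4.4605, is at most the vertex count 7.

[0, 0.3004, 0.7530, 2.2391, 2.4450, 3.8019, 4.4605]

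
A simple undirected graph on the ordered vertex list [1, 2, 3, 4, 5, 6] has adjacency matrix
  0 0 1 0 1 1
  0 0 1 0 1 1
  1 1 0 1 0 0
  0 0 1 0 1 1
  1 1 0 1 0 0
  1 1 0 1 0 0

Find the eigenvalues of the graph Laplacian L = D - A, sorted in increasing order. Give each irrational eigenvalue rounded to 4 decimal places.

[0, 3, 3, 3, 3, 6]

Reading degrees in the order [1, 2, 3, 4, 5, 6] gives [3, 3, 3, 3, 3, 3]; set D = diag(3, 3, 3, 3, 3, 3) and form L = D - A. Since every row of L sums to 0, the all-ones vector is in the kernel and 0 is an eigenvalue. There is one zero in the spectrum, matching the 1 component. The eigenvalues sum to 18, which equals trace(L) = 2|E|.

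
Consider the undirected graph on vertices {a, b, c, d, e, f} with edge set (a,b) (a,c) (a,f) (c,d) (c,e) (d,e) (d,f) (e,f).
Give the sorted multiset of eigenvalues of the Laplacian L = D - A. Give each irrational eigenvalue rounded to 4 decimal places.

[0, 0.7639, 3, 3, 4, 5.2361]

With the vertex order [a, b, c, d, e, f], the degrees are [3, 1, 3, 3, 3, 3], giving D = diag(3, 1, 3, 3, 3, 3) and L = D - A. Diagonalising L (or applying a numerical eigensolver to the 6x6 matrix) gives the spectrum above.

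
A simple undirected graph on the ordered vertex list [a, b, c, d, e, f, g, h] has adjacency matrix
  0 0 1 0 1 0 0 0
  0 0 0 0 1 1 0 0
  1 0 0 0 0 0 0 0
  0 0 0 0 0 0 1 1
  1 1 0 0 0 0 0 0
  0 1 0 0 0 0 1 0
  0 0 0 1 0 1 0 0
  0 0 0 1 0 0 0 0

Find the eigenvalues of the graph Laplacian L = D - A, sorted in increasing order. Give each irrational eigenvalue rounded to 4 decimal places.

With the vertex order [a, b, c, d, e, f, g, h], the degrees are [2, 2, 1, 2, 2, 2, 2, 1], giving D = diag(2, 2, 1, 2, 2, 2, 2, 1) and L = D - A. Diagonalising L (or applying a numerical eigensolver to the 8x8 matrix) gives the spectrum above. The largest eigenvalue, 3.8478, is at most the vertex count 8.

[0, 0.1522, 0.5858, 1.2346, 2, 2.7654, 3.4142, 3.8478]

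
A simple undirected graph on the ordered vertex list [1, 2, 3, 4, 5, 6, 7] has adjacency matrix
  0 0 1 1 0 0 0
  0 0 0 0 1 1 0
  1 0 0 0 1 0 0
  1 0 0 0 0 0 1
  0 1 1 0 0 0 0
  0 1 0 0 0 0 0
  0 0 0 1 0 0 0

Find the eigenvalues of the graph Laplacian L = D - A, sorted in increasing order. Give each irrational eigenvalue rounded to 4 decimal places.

Reading degrees in the order [1, 2, 3, 4, 5, 6, 7] gives [2, 2, 2, 2, 2, 1, 1]; set D = diag(2, 2, 2, 2, 2, 1, 1) and form L = D - A. Since every row of L sums to 0, the all-ones vector is in the kernel and 0 is an eigenvalue. There is one zero in the spectrum, matching the 1 component.

[0, 0.1981, 0.7530, 1.5550, 2.4450, 3.2470, 3.8019]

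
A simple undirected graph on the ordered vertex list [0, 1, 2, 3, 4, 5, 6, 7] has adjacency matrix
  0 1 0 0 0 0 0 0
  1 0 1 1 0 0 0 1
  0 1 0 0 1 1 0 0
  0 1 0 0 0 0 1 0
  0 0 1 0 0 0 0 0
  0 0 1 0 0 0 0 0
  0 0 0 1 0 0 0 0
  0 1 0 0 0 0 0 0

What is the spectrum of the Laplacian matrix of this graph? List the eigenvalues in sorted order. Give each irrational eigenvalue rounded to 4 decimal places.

[0, 0.3187, 0.5858, 1, 1, 2.3579, 3.4142, 5.3234]

With the vertex order [0, 1, 2, 3, 4, 5, 6, 7], the degrees are [1, 4, 3, 2, 1, 1, 1, 1], giving D = diag(1, 4, 3, 2, 1, 1, 1, 1) and L = D - A. The multiplicity of 0 as a Laplacian eigenvalue equals the number of connected components. The largest eigenvalue, 5.3234, is at most the vertex count 8.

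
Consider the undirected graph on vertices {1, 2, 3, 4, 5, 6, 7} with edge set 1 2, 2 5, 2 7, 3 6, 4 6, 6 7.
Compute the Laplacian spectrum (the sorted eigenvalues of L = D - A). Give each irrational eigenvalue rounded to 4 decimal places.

[0, 0.2679, 1, 1, 1.5858, 3.7321, 4.4142]

With the vertex order [1, 2, 3, 4, 5, 6, 7], the degrees are [1, 3, 1, 1, 1, 3, 2], giving D = diag(1, 3, 1, 1, 1, 3, 2) and L = D - A. L is symmetric positive semidefinite, so every eigenvalue is real and nonnegative. By the matrix-tree theorem the graph has (1/7) * product of the nonzero eigenvalues = 1 spanning tree.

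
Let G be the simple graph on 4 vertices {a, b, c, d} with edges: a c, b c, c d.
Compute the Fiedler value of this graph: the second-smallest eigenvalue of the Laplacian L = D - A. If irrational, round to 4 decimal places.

1

Each diagonal entry of L is the vertex degree and each off-diagonal entry is -1 where an edge is present, 0 otherwise; in the order [a, b, c, d] the diagonal is [1, 1, 3, 1]. Computing the eigenvalues of L and sorting gives [0, 1, 1, 4]. The Fiedler value lambda_2 = 1 is strictly positive, so the graph is connected. The eigenvalues sum to 6, which equals trace(L) = 2|E|.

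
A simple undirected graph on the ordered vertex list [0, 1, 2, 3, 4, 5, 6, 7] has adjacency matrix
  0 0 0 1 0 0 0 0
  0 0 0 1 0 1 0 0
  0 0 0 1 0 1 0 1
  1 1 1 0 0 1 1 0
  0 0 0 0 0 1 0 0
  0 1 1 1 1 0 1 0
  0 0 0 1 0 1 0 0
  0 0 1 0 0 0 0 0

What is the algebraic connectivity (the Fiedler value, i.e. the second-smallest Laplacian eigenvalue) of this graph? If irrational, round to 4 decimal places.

0.6728

Each diagonal entry of L is the vertex degree and each off-diagonal entry is -1 where an edge is present, 0 otherwise; in the order [0, 1, 2, 3, 4, 5, 6, 7] the diagonal is [1, 2, 3, 5, 1, 5, 2, 1]. Computing the eigenvalues of L and sorting gives [0, 0.6728, 0.8074, 1.2963, 2, 3.0856, 5.9452, 6.1926]. The Fiedler value lambda_2 = 0.6728 is strictly positive, so the graph is connected. The eigenvalues sum to 20, which equals trace(L) = 2|E|.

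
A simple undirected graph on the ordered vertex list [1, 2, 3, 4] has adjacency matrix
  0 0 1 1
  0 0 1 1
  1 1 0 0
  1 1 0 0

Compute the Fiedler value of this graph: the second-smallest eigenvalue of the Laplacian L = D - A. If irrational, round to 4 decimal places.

2

With the vertex order [1, 2, 3, 4], the degrees are [2, 2, 2, 2], giving D = diag(2, 2, 2, 2) and L = D - A. Computing the eigenvalues of L and sorting gives [0, 2, 2, 4]. The Fiedler value lambda_2 = 2 is strictly positive, so the graph is connected. The largest eigenvalue, 4, is at most the vertex count 4.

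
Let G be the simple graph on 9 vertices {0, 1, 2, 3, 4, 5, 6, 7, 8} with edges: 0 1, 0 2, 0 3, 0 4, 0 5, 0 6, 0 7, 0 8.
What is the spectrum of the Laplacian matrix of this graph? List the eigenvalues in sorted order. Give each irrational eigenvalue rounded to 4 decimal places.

[0, 1, 1, 1, 1, 1, 1, 1, 9]

With the vertex order [0, 1, 2, 3, 4, 5, 6, 7, 8], the degrees are [8, 1, 1, 1, 1, 1, 1, 1, 1], giving D = diag(8, 1, 1, 1, 1, 1, 1, 1, 1) and L = D - A. Diagonalising L (or applying a numerical eigensolver to the 9x9 matrix) gives the spectrum above. The single zero eigenvalue shows the graph is connected. There is one zero in the spectrum, matching the 1 component.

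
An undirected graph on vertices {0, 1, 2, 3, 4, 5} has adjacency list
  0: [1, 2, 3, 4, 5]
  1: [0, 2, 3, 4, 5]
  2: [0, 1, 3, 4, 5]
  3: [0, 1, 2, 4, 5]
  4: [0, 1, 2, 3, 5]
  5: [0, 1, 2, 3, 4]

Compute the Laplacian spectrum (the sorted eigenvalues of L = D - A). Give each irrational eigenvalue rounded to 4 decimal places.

With the vertex order [0, 1, 2, 3, 4, 5], the degrees are [5, 5, 5, 5, 5, 5], giving D = diag(5, 5, 5, 5, 5, 5) and L = D - A. The multiplicity of 0 as a Laplacian eigenvalue equals the number of connected components. The eigenvalues sum to 30, which equals trace(L) = 2|E|.

[0, 6, 6, 6, 6, 6]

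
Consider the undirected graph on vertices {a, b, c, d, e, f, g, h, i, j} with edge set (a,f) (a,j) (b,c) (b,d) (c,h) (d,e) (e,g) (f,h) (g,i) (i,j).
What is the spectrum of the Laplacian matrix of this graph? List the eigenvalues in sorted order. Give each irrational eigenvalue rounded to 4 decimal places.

[0, 0.3820, 0.3820, 1.3820, 1.3820, 2.6180, 2.6180, 3.6180, 3.6180, 4]

Reading degrees in the order [a, b, c, d, e, f, g, h, i, j] gives [2, 2, 2, 2, 2, 2, 2, 2, 2, 2]; set D = diag(2, 2, 2, 2, 2, 2, 2, 2, 2, 2) and form L = D - A. L is symmetric positive semidefinite, so every eigenvalue is real and nonnegative. The single zero eigenvalue shows the graph is connected. By the matrix-tree theorem the graph has (1/10) * product of the nonzero eigenvalues = 10 spanning trees. The eigenvalues sum to 20, which equals trace(L) = 2|E|.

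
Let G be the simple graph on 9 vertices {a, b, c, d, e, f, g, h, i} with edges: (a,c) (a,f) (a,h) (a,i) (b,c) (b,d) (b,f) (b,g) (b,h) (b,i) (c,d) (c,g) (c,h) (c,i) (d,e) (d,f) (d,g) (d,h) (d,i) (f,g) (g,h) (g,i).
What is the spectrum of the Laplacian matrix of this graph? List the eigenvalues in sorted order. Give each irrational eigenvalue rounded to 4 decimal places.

With the vertex order [a, b, c, d, e, f, g, h, i], the degrees are [4, 6, 6, 7, 1, 4, 6, 5, 5], giving D = diag(4, 6, 6, 7, 1, 4, 6, 5, 5) and L = D - A. Diagonalising L (or applying a numerical eigensolver to the 9x9 matrix) gives the spectrum above. There is one zero in the spectrum, matching the 1 component. By the matrix-tree theorem the graph has (1/9) * product of the nonzero eigenvalues = 27440 spanning trees.

[0, 0.9732, 4, 4.0846, 5, 7, 7, 7.5887, 8.3535]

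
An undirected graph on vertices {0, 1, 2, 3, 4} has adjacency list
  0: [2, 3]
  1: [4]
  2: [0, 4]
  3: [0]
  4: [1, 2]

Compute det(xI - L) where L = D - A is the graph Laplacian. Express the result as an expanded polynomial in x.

Reading degrees in the order [0, 1, 2, 3, 4] gives [2, 1, 2, 1, 2]; set D = diag(2, 1, 2, 1, 2) and form L = D - A. Computing det(xI - L) by cofactor expansion (or equivalently via sum-over-permutations) gives x^5 - 8x^4 + 21x^3 - 20x^2 + 5x. The constant term is 0 because L is singular (the all-ones vector lies in its kernel). The largest eigenvalue, 3.6180, is at most the vertex count 5. The eigenvalues sum to 8, which equals trace(L) = 2|E|.

x^5 - 8x^4 + 21x^3 - 20x^2 + 5x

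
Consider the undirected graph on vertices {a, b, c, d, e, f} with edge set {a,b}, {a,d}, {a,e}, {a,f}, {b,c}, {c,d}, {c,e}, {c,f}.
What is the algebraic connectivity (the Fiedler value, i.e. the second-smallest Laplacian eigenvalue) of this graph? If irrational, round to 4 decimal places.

2

With the vertex order [a, b, c, d, e, f], the degrees are [4, 2, 4, 2, 2, 2], giving D = diag(4, 2, 4, 2, 2, 2) and L = D - A. Computing the eigenvalues of L and sorting gives [0, 2, 2, 2, 4, 6]. The Fiedler value lambda_2 = 2 is strictly positive, so the graph is connected. By the matrix-tree theorem the graph has (1/6) * product of the nonzero eigenvalues = 32 spanning trees.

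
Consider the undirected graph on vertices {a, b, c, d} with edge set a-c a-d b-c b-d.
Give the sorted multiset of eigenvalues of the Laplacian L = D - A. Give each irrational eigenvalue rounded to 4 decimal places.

[0, 2, 2, 4]

With the vertex order [a, b, c, d], the degrees are [2, 2, 2, 2], giving D = diag(2, 2, 2, 2) and L = D - A. L is symmetric positive semidefinite, so every eigenvalue is real and nonnegative.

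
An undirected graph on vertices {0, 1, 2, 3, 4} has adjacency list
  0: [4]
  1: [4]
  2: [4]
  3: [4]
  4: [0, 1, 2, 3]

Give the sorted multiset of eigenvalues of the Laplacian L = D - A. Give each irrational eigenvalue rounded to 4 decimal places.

[0, 1, 1, 1, 5]

Reading degrees in the order [0, 1, 2, 3, 4] gives [1, 1, 1, 1, 4]; set D = diag(1, 1, 1, 1, 4) and form L = D - A. L is symmetric positive semidefinite, so every eigenvalue is real and nonnegative. The largest eigenvalue, 5, is at most the vertex count 5.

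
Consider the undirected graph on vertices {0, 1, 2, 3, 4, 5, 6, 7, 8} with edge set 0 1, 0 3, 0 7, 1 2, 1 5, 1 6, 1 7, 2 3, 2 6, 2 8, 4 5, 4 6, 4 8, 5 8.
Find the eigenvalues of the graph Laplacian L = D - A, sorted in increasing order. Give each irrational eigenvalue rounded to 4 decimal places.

[0, 0.8909, 1.6835, 2.4875, 3.3788, 3.6625, 4, 5.4067, 6.4901]

With the vertex order [0, 1, 2, 3, 4, 5, 6, 7, 8], the degrees are [3, 5, 4, 2, 3, 3, 3, 2, 3], giving D = diag(3, 5, 4, 2, 3, 3, 3, 2, 3) and L = D - A. The multiplicity of 0 as a Laplacian eigenvalue equals the number of connected components. The single zero eigenvalue shows the graph is connected. The eigenvalues sum to 28, which equals trace(L) = 2|E|.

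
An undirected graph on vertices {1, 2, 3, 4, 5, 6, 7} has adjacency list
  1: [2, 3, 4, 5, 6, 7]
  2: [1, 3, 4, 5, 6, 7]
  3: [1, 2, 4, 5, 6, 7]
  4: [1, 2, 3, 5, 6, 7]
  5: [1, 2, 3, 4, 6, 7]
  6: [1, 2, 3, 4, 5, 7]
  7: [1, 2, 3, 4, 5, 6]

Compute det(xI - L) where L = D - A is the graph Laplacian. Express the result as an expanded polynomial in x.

With the vertex order [1, 2, 3, 4, 5, 6, 7], the degrees are [6, 6, 6, 6, 6, 6, 6], giving D = diag(6, 6, 6, 6, 6, 6, 6) and L = D - A. L has integer entries, so p(x) = det(xI - L) has integer coefficients. Expanding the determinant yields x^7 - 42x^6 + 735x^5 - 6860x^4 + 36015x^3 - 100842x^2 + 117649x. The constant term is 0 because L is singular (the all-ones vector lies in its kernel). The eigenvalues sum to 42, which equals trace(L) = 2|E|.

x^7 - 42x^6 + 735x^5 - 6860x^4 + 36015x^3 - 100842x^2 + 117649x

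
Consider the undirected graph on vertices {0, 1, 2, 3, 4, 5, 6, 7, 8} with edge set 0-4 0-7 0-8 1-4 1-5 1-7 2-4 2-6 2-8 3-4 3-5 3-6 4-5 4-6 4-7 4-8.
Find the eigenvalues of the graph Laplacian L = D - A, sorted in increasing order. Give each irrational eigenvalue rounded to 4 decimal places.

[0, 1.5858, 1.5858, 3, 3, 4.4142, 4.4142, 5, 9]

Reading degrees in the order [0, 1, 2, 3, 4, 5, 6, 7, 8] gives [3, 3, 3, 3, 8, 3, 3, 3, 3]; set D = diag(3, 3, 3, 3, 8, 3, 3, 3, 3) and form L = D - A. L is symmetric positive semidefinite, so every eigenvalue is real and nonnegative. The single zero eigenvalue shows the graph is connected. There is one zero in the spectrum, matching the 1 component. The largest eigenvalue, 9, is at most the vertex count 9.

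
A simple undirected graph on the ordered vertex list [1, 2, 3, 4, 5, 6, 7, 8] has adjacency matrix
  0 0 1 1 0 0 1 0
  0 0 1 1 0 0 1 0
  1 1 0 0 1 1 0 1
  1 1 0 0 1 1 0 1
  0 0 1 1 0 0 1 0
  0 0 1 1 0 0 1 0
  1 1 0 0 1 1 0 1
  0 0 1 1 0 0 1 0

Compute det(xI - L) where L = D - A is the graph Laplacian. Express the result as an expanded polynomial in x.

Each diagonal entry of L is the vertex degree and each off-diagonal entry is -1 where an edge is present, 0 otherwise; in the order [1, 2, 3, 4, 5, 6, 7, 8] the diagonal is [3, 3, 5, 5, 3, 3, 5, 3]. The eigenvalues of L are [0, 3, 3, 3, 3, 5, 5, 8]; the characteristic polynomial is the product of (x - lambda_i), which multiplies out to x^8 - 30x^7 + 375x^6 - 2540x^5 + 10095x^4 - 23598x^3 + 30105x^2 - 16200x. The coefficient of x^7 equals -trace(L) = -30, matching the sum of degrees.

x^8 - 30x^7 + 375x^6 - 2540x^5 + 10095x^4 - 23598x^3 + 30105x^2 - 16200x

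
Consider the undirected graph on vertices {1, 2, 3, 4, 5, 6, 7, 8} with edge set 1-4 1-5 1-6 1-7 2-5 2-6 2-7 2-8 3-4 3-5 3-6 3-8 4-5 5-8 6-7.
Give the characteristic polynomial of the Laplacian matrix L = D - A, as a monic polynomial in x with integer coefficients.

x^8 - 30x^7 + 377x^6 - 2568x^5 + 10217x^4 - 23678x^3 + 29510x^2 - 15224x

With the vertex order [1, 2, 3, 4, 5, 6, 7, 8], the degrees are [4, 4, 4, 3, 5, 4, 3, 3], giving D = diag(4, 4, 4, 3, 5, 4, 3, 3) and L = D - A. Computing det(xI - L) by cofactor expansion (or equivalently via sum-over-permutations) gives x^8 - 30x^7 + 377x^6 - 2568x^5 + 10217x^4 - 23678x^3 + 29510x^2 - 15224x. The constant term is 0 because L is singular (the all-ones vector lies in its kernel). The largest eigenvalue, 6.8241, is at most the vertex count 8. The eigenvalues sum to 30, which equals trace(L) = 2|E|.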